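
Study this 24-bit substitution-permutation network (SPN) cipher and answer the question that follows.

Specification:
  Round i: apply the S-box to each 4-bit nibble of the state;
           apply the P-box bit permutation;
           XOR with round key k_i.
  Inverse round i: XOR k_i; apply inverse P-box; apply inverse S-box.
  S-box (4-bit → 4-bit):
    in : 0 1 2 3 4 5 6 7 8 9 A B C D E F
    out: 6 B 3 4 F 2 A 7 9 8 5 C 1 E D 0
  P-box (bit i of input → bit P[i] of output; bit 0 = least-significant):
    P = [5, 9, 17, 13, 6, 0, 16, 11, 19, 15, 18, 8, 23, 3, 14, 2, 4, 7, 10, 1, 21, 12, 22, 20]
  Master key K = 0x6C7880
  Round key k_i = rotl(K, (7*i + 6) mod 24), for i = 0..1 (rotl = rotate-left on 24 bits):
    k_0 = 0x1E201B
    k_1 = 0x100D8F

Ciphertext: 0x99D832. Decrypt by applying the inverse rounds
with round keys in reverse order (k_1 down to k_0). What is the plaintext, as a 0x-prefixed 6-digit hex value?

0x38B809

s_0 = ciphertext = 0x99D832
s_1 = InvRound(s_0, k_1) = 0x57410C
s_2 = InvRound(s_1, k_0) = 0x38B809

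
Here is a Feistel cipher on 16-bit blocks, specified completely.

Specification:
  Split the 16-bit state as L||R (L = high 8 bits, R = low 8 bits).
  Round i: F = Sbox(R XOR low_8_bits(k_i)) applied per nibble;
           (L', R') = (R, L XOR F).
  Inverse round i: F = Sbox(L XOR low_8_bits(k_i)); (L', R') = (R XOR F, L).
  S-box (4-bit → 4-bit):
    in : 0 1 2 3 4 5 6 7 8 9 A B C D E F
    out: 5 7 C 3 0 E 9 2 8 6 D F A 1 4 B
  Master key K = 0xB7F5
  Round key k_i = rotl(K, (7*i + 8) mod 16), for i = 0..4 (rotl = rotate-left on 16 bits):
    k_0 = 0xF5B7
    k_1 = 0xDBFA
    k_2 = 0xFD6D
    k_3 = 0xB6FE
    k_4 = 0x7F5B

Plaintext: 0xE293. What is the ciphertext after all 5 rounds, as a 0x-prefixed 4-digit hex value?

0xE59F

s_0 = plaintext = 0xE293
s_1 = Round(s_0, k_0) = 0x9322
s_2 = Round(s_1, k_1) = 0x228B
s_3 = Round(s_2, k_2) = 0x8B6B
s_4 = Round(s_3, k_3) = 0x6BE5
s_5 = Round(s_4, k_4) = 0xE59F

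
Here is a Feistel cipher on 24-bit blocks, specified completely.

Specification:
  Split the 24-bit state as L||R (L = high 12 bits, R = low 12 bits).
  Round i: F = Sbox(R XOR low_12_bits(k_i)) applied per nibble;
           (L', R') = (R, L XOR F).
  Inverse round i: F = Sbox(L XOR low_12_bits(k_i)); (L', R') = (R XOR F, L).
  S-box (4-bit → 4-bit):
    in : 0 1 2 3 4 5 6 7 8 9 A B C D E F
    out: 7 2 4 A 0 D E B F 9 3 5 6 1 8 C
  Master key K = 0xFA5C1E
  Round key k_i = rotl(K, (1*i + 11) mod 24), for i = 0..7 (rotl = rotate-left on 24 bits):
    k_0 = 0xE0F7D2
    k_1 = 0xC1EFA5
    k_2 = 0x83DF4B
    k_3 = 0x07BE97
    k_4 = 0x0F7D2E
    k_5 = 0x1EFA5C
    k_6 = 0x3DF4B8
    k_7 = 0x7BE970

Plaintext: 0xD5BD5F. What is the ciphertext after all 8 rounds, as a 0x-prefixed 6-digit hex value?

s_0 = plaintext = 0xD5BD5F
s_1 = Round(s_0, k_0) = 0xD5FEAA
s_2 = Round(s_1, k_1) = 0xEAAF23
s_3 = Round(s_2, k_2) = 0xF23945
s_4 = Round(s_3, k_3) = 0x945437
s_5 = Round(s_4, k_4) = 0x43706C
s_6 = Round(s_5, k_5) = 0x06C790
s_7 = Round(s_6, k_6) = 0x790A23
s_8 = Round(s_7, k_7) = 0xA23D4A

0xA23D4A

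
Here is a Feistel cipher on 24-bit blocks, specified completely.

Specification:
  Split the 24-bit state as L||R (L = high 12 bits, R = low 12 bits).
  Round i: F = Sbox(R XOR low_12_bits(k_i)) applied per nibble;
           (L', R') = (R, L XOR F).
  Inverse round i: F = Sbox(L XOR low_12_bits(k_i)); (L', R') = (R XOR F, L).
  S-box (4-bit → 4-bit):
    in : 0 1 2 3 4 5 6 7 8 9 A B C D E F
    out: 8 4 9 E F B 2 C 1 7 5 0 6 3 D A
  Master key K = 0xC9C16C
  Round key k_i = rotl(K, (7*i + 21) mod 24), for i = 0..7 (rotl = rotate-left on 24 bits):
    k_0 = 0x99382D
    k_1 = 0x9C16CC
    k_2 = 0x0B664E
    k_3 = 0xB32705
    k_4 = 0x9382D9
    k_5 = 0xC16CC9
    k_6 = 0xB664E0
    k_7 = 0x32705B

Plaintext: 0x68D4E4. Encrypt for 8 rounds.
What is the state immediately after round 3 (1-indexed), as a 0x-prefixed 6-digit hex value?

0x67680B

s_0 = plaintext = 0x68D4E4
s_1 = Round(s_0, k_0) = 0x4E40EA
s_2 = Round(s_1, k_1) = 0x0EA676
s_3 = Round(s_2, k_2) = 0x67680B
s_4 = Round(s_3, k_3) = 0x80BCFB
s_5 = Round(s_4, k_4) = 0xCFB592
s_6 = Round(s_5, k_5) = 0x592B4B
s_7 = Round(s_6, k_6) = 0xB4BFC2
s_8 = Round(s_7, k_7) = 0xFC213C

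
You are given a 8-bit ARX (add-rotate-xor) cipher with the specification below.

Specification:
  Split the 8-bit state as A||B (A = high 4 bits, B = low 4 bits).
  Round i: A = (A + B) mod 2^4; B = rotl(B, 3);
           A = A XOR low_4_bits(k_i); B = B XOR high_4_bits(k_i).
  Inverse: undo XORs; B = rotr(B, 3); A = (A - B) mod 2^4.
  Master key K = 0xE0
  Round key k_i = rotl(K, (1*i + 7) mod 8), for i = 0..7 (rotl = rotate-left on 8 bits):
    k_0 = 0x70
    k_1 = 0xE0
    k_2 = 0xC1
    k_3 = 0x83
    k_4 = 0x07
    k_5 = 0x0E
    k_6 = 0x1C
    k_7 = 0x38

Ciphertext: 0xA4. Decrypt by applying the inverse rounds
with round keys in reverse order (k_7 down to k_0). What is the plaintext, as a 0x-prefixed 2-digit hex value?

0x74

s_0 = ciphertext = 0xA4
s_1 = InvRound(s_0, k_7) = 0x4E
s_2 = InvRound(s_1, k_6) = 0x9F
s_3 = InvRound(s_2, k_5) = 0x8F
s_4 = InvRound(s_3, k_4) = 0x0F
s_5 = InvRound(s_4, k_3) = 0x5E
s_6 = InvRound(s_5, k_2) = 0x04
s_7 = InvRound(s_6, k_1) = 0xB5
s_8 = InvRound(s_7, k_0) = 0x74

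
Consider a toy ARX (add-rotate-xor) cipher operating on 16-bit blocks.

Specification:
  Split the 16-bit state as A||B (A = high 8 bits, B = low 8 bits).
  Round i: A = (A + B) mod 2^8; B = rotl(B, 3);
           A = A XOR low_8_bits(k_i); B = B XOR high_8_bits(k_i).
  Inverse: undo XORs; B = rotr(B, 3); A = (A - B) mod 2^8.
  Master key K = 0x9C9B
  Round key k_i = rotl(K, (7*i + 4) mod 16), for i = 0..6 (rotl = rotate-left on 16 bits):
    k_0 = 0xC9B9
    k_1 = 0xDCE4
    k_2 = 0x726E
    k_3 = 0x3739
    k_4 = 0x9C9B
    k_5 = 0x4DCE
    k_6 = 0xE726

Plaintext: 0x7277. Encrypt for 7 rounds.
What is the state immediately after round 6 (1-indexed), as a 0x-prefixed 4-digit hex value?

s_0 = plaintext = 0x7277
s_1 = Round(s_0, k_0) = 0x5072
s_2 = Round(s_1, k_1) = 0x264F
s_3 = Round(s_2, k_2) = 0x1B08
s_4 = Round(s_3, k_3) = 0x1A77
s_5 = Round(s_4, k_4) = 0x0A27
s_6 = Round(s_5, k_5) = 0xFF74
s_7 = Round(s_6, k_6) = 0x5544

0xFF74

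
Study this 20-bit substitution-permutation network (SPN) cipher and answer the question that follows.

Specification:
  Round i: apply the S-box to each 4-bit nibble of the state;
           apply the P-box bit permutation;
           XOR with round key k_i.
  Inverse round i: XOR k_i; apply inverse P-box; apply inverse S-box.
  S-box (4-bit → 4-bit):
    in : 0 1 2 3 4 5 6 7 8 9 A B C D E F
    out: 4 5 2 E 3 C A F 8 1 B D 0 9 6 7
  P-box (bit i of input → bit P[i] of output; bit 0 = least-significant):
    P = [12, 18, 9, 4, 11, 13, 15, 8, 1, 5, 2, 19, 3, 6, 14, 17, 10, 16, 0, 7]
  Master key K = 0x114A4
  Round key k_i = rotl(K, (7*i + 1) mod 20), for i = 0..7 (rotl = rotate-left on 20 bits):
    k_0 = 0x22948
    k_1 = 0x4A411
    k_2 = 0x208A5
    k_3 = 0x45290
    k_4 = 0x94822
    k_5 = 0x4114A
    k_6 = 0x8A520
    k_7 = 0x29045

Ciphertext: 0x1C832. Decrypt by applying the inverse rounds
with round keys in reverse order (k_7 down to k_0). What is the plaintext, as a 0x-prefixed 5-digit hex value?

s_0 = ciphertext = 0x1C832
s_1 = InvRound(s_0, k_7) = 0xE3F9D
s_2 = InvRound(s_1, k_6) = 0x5DE17
s_3 = InvRound(s_2, k_5) = 0xFF0B5
s_4 = InvRound(s_3, k_4) = 0x581FA
s_5 = InvRound(s_4, k_3) = 0x2F451
s_6 = InvRound(s_5, k_2) = 0xDEEFD
s_7 = InvRound(s_6, k_1) = 0x6F390
s_8 = InvRound(s_7, k_0) = 0x8FC17

0x8FC17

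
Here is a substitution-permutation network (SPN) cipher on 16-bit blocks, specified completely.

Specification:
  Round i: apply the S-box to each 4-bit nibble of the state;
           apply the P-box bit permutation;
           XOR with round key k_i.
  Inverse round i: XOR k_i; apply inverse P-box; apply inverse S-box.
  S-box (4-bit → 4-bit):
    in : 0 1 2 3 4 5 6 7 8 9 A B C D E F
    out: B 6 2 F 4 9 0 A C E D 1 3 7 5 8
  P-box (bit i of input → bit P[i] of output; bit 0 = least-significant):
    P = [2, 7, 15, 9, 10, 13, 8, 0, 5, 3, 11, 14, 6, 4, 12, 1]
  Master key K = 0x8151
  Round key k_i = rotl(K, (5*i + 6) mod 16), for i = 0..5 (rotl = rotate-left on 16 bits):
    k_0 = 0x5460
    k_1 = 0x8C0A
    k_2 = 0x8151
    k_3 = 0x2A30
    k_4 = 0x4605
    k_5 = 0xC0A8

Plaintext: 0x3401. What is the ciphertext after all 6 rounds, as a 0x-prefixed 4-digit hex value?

0x1BFB

s_0 = plaintext = 0x3401
s_1 = Round(s_0, k_0) = 0xE8B3
s_2 = Round(s_1, k_1) = 0x52CE
s_3 = Round(s_2, k_2) = 0x251F
s_4 = Round(s_3, k_3) = 0x4900
s_5 = Round(s_4, k_4) = 0x3888
s_6 = Round(s_5, k_5) = 0x1BFB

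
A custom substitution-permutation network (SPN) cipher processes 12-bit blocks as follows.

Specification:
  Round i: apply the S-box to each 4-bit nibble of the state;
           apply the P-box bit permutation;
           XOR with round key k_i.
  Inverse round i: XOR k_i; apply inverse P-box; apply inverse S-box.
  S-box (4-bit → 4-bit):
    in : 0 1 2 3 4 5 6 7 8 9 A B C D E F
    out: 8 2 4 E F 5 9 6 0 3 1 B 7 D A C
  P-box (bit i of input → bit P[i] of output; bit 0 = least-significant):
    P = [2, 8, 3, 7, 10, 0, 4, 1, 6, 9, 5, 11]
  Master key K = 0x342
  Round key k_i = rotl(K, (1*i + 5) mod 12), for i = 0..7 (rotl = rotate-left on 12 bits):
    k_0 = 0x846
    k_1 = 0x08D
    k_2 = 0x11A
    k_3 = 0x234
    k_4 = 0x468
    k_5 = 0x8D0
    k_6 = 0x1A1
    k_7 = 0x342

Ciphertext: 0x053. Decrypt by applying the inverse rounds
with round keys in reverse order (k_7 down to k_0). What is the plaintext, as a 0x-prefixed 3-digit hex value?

0x678

s_0 = ciphertext = 0x053
s_1 = InvRound(s_0, k_7) = 0x171
s_2 = InvRound(s_1, k_6) = 0xA20
s_3 = InvRound(s_2, k_5) = 0xC20
s_4 = InvRound(s_3, k_4) = 0x682
s_5 = InvRound(s_4, k_3) = 0x2D6
s_6 = InvRound(s_5, k_2) = 0x984
s_7 = InvRound(s_6, k_1) = 0x017
s_8 = InvRound(s_7, k_0) = 0x678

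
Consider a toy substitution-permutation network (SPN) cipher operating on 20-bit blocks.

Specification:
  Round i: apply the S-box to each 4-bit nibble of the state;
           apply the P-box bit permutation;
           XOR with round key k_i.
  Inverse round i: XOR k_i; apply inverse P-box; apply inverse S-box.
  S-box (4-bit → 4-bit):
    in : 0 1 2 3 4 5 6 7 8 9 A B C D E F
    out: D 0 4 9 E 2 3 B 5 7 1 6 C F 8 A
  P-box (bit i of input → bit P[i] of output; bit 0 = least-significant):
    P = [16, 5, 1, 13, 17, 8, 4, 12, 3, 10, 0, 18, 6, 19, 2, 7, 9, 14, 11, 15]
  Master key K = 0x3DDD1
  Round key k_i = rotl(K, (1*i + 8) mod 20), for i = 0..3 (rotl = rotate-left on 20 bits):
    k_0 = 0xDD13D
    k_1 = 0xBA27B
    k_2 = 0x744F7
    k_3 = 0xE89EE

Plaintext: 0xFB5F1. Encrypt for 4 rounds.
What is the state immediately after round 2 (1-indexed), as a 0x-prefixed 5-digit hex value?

0xCF69C

s_0 = plaintext = 0xFB5F1
s_1 = Round(s_0, k_0) = 0x50439
s_2 = Round(s_1, k_1) = 0xCF69C
s_3 = Round(s_2, k_2) = 0xDE96D
s_4 = Round(s_3, k_3) = 0xD6645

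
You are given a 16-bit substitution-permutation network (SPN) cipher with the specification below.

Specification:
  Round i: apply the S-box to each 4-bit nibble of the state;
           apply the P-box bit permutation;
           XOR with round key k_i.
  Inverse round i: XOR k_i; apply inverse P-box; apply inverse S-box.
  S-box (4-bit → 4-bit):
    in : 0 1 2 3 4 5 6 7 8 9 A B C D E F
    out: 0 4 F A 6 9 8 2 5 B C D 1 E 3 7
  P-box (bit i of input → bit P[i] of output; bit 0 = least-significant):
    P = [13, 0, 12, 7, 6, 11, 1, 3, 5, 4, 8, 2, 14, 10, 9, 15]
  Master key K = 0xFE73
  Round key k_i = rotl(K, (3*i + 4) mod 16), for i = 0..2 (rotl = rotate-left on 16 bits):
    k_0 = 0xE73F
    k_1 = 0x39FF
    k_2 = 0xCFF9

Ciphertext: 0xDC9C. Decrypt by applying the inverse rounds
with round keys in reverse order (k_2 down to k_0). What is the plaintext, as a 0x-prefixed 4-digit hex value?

s_0 = ciphertext = 0xDC9C
s_1 = InvRound(s_0, k_2) = 0x1BC4
s_2 = InvRound(s_1, k_1) = 0x1EAE
s_3 = InvRound(s_2, k_0) = 0x5472

0x5472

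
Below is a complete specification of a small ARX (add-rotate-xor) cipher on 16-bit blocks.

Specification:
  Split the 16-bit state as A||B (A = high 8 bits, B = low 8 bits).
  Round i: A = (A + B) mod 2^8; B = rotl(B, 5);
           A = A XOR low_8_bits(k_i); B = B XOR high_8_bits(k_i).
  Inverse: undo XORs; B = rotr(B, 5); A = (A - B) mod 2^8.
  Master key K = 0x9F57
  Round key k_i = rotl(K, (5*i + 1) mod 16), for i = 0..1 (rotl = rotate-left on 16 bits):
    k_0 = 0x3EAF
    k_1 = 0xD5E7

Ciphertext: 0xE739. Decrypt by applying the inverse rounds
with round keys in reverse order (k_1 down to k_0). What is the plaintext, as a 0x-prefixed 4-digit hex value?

0x6CCA

s_0 = ciphertext = 0xE739
s_1 = InvRound(s_0, k_1) = 0x9967
s_2 = InvRound(s_1, k_0) = 0x6CCA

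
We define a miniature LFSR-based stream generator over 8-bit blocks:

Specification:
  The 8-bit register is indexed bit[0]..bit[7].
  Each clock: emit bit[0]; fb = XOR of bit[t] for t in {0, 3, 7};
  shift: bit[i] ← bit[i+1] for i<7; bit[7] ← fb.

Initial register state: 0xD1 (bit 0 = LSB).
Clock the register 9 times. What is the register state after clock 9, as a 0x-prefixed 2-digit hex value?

reg_0 = 0xD1
clock 1: out=1, reg = 0x68
clock 2: out=0, reg = 0xB4
clock 3: out=0, reg = 0xDA
clock 4: out=0, reg = 0x6D
clock 5: out=1, reg = 0x36
clock 6: out=0, reg = 0x1B
clock 7: out=1, reg = 0x0D
clock 8: out=1, reg = 0x06
clock 9: out=0, reg = 0x03

0x03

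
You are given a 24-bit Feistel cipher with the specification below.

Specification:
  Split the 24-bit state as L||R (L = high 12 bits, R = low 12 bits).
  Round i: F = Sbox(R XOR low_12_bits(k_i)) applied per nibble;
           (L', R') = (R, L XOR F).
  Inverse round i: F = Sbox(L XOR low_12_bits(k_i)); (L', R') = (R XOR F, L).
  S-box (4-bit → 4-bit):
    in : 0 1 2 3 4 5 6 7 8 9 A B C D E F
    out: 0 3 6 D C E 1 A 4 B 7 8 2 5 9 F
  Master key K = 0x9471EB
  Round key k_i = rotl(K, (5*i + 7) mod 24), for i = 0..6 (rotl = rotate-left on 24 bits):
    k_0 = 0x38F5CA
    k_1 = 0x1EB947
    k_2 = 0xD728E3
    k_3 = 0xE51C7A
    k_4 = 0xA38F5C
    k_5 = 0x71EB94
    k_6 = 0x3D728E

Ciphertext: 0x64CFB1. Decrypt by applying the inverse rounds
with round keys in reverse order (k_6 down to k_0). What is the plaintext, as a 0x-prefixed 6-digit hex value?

s_0 = ciphertext = 0x64CFB1
s_1 = InvRound(s_0, k_6) = 0x39764C
s_2 = InvRound(s_1, k_5) = 0x241397
s_3 = InvRound(s_2, k_4) = 0x6A2241
s_4 = InvRound(s_3, k_3) = 0x5156A2
s_5 = InvRound(s_4, k_2) = 0x353515
s_6 = InvRound(s_5, k_1) = 0x229353
s_7 = InvRound(s_6, k_0) = 0x9CE229

0x9CE229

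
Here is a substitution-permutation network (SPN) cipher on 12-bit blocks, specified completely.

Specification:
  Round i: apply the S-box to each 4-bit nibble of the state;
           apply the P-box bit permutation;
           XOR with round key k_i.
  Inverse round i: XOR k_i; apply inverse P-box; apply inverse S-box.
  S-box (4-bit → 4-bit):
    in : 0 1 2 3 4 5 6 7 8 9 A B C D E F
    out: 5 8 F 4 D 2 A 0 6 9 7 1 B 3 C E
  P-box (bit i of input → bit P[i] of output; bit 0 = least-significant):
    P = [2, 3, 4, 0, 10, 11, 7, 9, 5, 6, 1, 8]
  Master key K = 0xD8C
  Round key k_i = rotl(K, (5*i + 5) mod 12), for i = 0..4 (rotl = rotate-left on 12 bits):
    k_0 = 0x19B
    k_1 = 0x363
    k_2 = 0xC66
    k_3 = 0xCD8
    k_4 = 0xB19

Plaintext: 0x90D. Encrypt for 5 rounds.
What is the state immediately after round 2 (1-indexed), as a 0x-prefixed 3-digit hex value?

s_0 = plaintext = 0x90D
s_1 = Round(s_0, k_0) = 0x437
s_2 = Round(s_1, k_1) = 0x2C1
s_3 = Round(s_2, k_2) = 0x305
s_4 = Round(s_3, k_3) = 0x852
s_5 = Round(s_4, k_4) = 0x346

0x2C1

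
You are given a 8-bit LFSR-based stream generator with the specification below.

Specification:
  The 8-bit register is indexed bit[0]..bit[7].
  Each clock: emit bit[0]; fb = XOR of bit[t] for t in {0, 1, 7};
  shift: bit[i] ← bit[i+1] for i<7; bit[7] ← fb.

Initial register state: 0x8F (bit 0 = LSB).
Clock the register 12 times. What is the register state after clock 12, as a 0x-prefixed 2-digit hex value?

reg_0 = 0x8F
clock 1: out=1, reg = 0xC7
clock 2: out=1, reg = 0xE3
clock 3: out=1, reg = 0xF1
clock 4: out=1, reg = 0x78
clock 5: out=0, reg = 0x3C
clock 6: out=0, reg = 0x1E
clock 7: out=0, reg = 0x8F
clock 8: out=1, reg = 0xC7
clock 9: out=1, reg = 0xE3
clock 10: out=1, reg = 0xF1
clock 11: out=1, reg = 0x78
clock 12: out=0, reg = 0x3C

0x3C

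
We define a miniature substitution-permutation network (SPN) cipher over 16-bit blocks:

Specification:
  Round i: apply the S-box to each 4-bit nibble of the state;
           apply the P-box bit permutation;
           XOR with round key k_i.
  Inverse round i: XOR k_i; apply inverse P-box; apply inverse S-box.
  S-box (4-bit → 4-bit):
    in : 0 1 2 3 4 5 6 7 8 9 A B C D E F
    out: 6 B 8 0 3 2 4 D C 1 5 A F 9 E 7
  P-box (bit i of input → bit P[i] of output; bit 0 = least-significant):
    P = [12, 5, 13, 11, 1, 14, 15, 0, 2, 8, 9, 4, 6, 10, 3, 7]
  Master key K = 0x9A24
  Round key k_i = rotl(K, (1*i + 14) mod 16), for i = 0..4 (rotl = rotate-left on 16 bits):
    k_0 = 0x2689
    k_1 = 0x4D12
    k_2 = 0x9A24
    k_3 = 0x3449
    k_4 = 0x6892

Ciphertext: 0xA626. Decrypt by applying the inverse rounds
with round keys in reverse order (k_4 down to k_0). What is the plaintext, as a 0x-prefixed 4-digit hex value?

0xC7DA

s_0 = ciphertext = 0xA626
s_1 = InvRound(s_0, k_4) = 0xB70B
s_2 = InvRound(s_1, k_3) = 0x90A3
s_3 = InvRound(s_2, k_2) = 0x2AD2
s_4 = InvRound(s_3, k_1) = 0x1056
s_5 = InvRound(s_4, k_0) = 0xC7DA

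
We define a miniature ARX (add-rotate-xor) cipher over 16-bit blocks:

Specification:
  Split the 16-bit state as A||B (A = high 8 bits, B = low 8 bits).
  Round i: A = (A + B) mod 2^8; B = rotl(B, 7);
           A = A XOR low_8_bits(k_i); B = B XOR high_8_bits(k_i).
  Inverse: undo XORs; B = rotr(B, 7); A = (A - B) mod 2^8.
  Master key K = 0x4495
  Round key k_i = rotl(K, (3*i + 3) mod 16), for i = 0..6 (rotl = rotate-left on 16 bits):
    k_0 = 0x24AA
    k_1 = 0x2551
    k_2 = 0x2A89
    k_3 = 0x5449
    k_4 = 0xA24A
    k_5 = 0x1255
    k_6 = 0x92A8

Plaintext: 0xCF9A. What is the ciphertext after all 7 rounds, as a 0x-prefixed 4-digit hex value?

s_0 = plaintext = 0xCF9A
s_1 = Round(s_0, k_0) = 0xC369
s_2 = Round(s_1, k_1) = 0x7D91
s_3 = Round(s_2, k_2) = 0x87E2
s_4 = Round(s_3, k_3) = 0x2025
s_5 = Round(s_4, k_4) = 0x0F30
s_6 = Round(s_5, k_5) = 0x6A0A
s_7 = Round(s_6, k_6) = 0xDC97

0xDC97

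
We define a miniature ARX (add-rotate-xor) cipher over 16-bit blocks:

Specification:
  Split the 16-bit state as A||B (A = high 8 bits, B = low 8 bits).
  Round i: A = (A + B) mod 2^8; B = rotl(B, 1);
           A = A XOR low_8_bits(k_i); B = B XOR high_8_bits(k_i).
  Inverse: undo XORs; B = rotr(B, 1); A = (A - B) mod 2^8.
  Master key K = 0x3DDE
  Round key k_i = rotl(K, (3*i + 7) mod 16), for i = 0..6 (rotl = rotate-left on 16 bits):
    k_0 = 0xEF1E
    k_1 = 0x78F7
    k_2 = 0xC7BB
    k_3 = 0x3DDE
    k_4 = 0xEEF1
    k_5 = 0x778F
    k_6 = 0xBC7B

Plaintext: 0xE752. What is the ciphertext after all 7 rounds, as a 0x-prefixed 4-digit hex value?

0xB6A1

s_0 = plaintext = 0xE752
s_1 = Round(s_0, k_0) = 0x274B
s_2 = Round(s_1, k_1) = 0x85EE
s_3 = Round(s_2, k_2) = 0xC81A
s_4 = Round(s_3, k_3) = 0x3C09
s_5 = Round(s_4, k_4) = 0xB4FC
s_6 = Round(s_5, k_5) = 0x3F8E
s_7 = Round(s_6, k_6) = 0xB6A1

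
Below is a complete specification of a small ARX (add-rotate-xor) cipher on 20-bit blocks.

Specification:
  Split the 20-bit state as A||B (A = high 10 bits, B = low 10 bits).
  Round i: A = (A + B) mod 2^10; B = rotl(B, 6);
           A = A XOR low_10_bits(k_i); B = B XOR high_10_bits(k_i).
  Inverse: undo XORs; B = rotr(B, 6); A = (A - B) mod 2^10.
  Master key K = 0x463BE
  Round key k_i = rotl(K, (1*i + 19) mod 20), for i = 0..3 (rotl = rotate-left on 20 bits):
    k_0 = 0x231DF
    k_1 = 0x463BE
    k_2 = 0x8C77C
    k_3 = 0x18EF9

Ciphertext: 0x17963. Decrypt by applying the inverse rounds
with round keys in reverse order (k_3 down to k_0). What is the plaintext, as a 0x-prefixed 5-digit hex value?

s_0 = ciphertext = 0x17963
s_1 = InvRound(s_0, k_3) = 0xA8C04
s_2 = InvRound(s_1, k_2) = 0xA1F58
s_3 = InvRound(s_2, k_1) = 0x4C009
s_4 = InvRound(s_3, k_0) = 0x27452

0x27452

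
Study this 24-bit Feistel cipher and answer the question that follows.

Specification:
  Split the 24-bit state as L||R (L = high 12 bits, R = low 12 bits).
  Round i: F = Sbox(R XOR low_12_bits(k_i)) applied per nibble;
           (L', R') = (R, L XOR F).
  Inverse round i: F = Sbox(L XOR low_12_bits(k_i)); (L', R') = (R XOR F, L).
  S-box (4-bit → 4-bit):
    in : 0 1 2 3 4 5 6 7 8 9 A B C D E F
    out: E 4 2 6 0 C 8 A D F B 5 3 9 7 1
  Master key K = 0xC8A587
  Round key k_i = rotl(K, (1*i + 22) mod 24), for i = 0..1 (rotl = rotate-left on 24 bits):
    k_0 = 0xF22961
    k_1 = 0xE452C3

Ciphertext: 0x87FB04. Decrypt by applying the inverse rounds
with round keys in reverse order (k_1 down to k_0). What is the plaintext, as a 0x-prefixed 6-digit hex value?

s_0 = ciphertext = 0x87FB04
s_1 = InvRound(s_0, k_1) = 0x05787F
s_2 = InvRound(s_1, k_0) = 0x717057

0x717057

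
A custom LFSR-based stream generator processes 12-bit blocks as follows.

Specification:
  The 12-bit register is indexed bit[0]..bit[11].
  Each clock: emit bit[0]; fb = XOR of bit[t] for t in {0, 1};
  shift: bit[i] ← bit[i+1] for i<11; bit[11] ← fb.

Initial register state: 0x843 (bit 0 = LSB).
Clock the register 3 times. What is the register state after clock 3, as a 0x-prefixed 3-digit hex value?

0x508

reg_0 = 0x843
clock 1: out=1, reg = 0x421
clock 2: out=1, reg = 0xA10
clock 3: out=0, reg = 0x508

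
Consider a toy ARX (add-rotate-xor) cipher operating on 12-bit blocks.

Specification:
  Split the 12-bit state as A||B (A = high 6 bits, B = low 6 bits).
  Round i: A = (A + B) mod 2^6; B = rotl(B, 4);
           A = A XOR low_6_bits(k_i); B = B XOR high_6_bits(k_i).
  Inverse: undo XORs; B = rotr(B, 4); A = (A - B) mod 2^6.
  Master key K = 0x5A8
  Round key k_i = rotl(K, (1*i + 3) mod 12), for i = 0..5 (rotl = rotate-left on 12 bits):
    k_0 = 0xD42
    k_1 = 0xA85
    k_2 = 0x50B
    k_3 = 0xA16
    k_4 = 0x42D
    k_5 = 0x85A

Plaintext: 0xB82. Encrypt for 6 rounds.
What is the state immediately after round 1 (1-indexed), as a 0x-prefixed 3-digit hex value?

0xC95

s_0 = plaintext = 0xB82
s_1 = Round(s_0, k_0) = 0xC95
s_2 = Round(s_1, k_1) = 0x0BF
s_3 = Round(s_2, k_2) = 0x2AB
s_4 = Round(s_3, k_3) = 0x8D2
s_5 = Round(s_4, k_4) = 0x634
s_6 = Round(s_5, k_5) = 0x5AC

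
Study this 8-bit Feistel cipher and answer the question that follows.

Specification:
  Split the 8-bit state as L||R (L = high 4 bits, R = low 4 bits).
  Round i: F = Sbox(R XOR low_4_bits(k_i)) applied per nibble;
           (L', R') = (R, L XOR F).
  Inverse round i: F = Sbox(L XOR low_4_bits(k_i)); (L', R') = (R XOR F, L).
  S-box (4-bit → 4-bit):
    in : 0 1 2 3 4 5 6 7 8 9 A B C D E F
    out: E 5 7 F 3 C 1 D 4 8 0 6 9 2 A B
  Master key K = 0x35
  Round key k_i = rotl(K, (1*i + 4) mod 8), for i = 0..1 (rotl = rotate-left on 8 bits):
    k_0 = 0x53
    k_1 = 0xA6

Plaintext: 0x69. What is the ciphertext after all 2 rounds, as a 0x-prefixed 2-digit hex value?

s_0 = plaintext = 0x69
s_1 = Round(s_0, k_0) = 0x96
s_2 = Round(s_1, k_1) = 0x67

0x67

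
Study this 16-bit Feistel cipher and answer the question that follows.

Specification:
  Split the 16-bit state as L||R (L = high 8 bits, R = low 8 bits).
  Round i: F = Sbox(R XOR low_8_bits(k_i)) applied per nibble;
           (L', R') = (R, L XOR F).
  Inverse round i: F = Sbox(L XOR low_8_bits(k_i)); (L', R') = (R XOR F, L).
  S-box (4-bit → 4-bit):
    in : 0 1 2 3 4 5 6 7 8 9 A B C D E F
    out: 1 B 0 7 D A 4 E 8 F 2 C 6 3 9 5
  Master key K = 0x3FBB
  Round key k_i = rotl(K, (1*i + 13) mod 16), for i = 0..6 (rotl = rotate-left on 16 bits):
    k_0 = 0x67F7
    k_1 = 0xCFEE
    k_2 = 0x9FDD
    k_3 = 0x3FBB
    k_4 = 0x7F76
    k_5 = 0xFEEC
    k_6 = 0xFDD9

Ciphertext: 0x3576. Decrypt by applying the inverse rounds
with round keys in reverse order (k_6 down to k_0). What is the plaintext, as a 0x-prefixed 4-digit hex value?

s_0 = ciphertext = 0x3576
s_1 = InvRound(s_0, k_6) = 0xE035
s_2 = InvRound(s_1, k_5) = 0x23E0
s_3 = InvRound(s_2, k_4) = 0x4A23
s_4 = InvRound(s_3, k_3) = 0x784A
s_5 = InvRound(s_4, k_2) = 0x6078
s_6 = InvRound(s_5, k_1) = 0xF160
s_7 = InvRound(s_6, k_0) = 0x74F1

0x74F1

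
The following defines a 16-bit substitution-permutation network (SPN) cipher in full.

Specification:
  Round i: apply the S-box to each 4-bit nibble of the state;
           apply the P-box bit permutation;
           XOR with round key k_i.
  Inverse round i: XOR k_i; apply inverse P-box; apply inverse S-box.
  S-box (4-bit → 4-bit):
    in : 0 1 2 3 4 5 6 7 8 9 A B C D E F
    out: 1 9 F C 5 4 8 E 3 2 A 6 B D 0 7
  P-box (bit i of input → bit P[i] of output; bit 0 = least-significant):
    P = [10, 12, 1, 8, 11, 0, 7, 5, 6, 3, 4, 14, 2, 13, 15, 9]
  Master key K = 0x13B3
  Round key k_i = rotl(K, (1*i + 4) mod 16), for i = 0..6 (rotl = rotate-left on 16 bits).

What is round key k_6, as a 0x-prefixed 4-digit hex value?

K = 0x13B3
k_0 = rotl(K, (1*0+4) mod 16) = rotl(K, 4) = 0x3B31
k_1 = rotl(K, (1*1+4) mod 16) = rotl(K, 5) = 0x7662
k_2 = rotl(K, (1*2+4) mod 16) = rotl(K, 6) = 0xECC4
k_3 = rotl(K, (1*3+4) mod 16) = rotl(K, 7) = 0xD989
k_4 = rotl(K, (1*4+4) mod 16) = rotl(K, 8) = 0xB313
k_5 = rotl(K, (1*5+4) mod 16) = rotl(K, 9) = 0x6627
k_6 = rotl(K, (1*6+4) mod 16) = rotl(K, 10) = 0xCC4E

0xCC4E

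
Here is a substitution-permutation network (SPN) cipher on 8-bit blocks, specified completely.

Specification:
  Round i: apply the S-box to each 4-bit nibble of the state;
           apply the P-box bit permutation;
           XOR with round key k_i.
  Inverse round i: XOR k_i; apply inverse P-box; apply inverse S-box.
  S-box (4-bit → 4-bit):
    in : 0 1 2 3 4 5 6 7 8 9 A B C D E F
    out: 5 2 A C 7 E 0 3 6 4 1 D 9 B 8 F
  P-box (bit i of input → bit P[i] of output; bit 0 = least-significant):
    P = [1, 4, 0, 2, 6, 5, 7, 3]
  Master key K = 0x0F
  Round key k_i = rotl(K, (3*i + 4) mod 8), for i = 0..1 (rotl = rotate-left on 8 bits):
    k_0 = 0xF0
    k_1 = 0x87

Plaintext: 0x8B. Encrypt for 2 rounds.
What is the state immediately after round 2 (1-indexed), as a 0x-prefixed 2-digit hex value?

0x3D

s_0 = plaintext = 0x8B
s_1 = Round(s_0, k_0) = 0x57
s_2 = Round(s_1, k_1) = 0x3D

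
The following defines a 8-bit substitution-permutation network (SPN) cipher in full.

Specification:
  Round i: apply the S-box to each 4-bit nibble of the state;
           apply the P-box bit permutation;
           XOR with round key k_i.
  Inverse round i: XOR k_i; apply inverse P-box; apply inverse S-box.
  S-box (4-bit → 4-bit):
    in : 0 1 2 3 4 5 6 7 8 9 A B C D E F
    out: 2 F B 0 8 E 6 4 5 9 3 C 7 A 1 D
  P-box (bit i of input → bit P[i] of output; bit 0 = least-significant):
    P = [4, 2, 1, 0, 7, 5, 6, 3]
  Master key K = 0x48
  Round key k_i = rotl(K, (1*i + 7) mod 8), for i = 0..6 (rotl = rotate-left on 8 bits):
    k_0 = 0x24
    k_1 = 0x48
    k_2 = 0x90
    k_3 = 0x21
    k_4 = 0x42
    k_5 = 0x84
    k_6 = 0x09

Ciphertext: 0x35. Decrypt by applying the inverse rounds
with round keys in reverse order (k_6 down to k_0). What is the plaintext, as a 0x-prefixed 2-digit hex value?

s_0 = ciphertext = 0x35
s_1 = InvRound(s_0, k_6) = 0xDA
s_2 = InvRound(s_1, k_5) = 0xBC
s_3 = InvRound(s_2, k_4) = 0x1C
s_4 = InvRound(s_3, k_3) = 0xD2
s_5 = InvRound(s_4, k_2) = 0x77
s_6 = InvRound(s_5, k_1) = 0xD1
s_7 = InvRound(s_6, k_0) = 0xC2

0xC2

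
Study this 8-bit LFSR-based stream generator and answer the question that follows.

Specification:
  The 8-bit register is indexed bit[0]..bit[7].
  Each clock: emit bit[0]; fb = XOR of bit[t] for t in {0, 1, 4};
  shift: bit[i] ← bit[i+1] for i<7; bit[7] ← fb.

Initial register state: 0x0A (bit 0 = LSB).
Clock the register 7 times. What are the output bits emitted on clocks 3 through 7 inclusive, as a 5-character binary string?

reg_0 = 0x0A
clock 1: out=0, reg = 0x85
clock 2: out=1, reg = 0xC2
clock 3: out=0, reg = 0xE1
clock 4: out=1, reg = 0xF0
clock 5: out=0, reg = 0xF8
clock 6: out=0, reg = 0xFC
clock 7: out=0, reg = 0xFE

01000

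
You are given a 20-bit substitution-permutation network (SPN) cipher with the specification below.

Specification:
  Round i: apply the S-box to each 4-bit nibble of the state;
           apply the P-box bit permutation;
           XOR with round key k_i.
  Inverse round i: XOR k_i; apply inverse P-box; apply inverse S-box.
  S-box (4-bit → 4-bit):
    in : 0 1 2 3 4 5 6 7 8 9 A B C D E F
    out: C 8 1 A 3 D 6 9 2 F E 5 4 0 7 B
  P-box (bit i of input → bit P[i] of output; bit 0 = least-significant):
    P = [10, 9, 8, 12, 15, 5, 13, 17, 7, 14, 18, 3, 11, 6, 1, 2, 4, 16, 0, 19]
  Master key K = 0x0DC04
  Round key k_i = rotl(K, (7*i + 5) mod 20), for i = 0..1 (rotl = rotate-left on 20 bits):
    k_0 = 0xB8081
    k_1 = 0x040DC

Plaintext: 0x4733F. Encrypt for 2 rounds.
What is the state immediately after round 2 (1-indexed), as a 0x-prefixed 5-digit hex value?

s_0 = plaintext = 0x4733F
s_1 = Round(s_0, k_0) = 0x8DEBD
s_2 = Round(s_1, k_1) = 0x5A05C

0x5A05C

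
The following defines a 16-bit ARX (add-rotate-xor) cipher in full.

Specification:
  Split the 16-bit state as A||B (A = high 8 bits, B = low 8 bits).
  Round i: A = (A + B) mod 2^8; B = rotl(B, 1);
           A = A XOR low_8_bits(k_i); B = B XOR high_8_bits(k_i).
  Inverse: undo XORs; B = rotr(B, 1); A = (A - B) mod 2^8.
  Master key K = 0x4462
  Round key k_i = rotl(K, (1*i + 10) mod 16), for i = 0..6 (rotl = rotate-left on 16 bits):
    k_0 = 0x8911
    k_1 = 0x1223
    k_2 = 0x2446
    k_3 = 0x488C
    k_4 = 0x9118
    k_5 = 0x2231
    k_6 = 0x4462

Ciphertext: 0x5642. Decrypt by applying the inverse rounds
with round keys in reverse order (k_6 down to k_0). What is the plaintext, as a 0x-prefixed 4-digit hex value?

0xB548

s_0 = ciphertext = 0x5642
s_1 = InvRound(s_0, k_6) = 0x3103
s_2 = InvRound(s_1, k_5) = 0x7090
s_3 = InvRound(s_2, k_4) = 0xE880
s_4 = InvRound(s_3, k_3) = 0x0064
s_5 = InvRound(s_4, k_2) = 0x2620
s_6 = InvRound(s_5, k_1) = 0xEC19
s_7 = InvRound(s_6, k_0) = 0xB548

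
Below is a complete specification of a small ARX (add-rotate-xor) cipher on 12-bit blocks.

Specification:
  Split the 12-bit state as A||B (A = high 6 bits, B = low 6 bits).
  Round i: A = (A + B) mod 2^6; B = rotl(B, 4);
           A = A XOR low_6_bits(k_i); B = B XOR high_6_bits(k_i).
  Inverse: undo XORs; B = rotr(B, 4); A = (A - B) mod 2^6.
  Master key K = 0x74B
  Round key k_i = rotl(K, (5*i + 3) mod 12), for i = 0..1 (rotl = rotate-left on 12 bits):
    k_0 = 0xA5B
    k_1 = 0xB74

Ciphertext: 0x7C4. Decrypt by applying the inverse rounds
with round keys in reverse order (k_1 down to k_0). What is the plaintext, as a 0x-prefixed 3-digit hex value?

0x8BC

s_0 = ciphertext = 0x7C4
s_1 = InvRound(s_0, k_1) = 0x166
s_2 = InvRound(s_1, k_0) = 0x8BC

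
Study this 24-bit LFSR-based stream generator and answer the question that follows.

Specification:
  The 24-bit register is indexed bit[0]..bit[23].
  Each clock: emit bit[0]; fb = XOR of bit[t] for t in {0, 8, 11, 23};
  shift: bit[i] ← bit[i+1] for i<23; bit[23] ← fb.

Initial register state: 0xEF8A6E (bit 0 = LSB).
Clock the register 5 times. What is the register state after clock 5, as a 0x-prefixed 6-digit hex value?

0x677C53

reg_0 = 0xEF8A6E
clock 1: out=0, reg = 0x77C537
clock 2: out=1, reg = 0x3BE29B
clock 3: out=1, reg = 0x9DF14D
clock 4: out=1, reg = 0xCEF8A6
clock 5: out=0, reg = 0x677C53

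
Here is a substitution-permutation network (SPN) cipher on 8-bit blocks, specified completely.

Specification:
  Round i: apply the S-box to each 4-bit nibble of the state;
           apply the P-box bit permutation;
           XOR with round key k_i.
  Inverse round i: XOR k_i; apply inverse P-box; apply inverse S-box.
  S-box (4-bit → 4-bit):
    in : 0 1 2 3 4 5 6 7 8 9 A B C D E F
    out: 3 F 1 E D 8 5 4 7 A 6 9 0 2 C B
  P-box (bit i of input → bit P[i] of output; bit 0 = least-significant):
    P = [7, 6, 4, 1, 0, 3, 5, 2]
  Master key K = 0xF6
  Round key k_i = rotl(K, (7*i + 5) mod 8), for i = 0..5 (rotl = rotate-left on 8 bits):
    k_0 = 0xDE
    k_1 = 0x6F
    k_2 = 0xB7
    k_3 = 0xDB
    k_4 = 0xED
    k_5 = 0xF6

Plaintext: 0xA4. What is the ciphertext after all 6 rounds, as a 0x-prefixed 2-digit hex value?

0x36

s_0 = plaintext = 0xA4
s_1 = Round(s_0, k_0) = 0x64
s_2 = Round(s_1, k_1) = 0xDC
s_3 = Round(s_2, k_2) = 0xBF
s_4 = Round(s_3, k_3) = 0x1C
s_5 = Round(s_4, k_4) = 0xC0
s_6 = Round(s_5, k_5) = 0x36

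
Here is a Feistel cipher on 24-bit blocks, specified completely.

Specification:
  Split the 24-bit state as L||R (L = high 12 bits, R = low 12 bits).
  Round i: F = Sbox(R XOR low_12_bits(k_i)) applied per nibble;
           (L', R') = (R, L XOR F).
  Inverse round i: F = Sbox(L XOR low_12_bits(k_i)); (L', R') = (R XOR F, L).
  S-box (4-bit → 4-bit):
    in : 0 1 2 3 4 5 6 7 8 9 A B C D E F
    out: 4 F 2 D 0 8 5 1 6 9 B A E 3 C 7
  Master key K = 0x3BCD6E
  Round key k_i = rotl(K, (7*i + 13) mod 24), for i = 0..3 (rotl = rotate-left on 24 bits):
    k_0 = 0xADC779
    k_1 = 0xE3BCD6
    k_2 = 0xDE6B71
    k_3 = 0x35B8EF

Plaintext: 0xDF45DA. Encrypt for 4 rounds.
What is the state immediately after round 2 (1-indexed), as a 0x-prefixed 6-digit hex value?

s_0 = plaintext = 0xDF45DA
s_1 = Round(s_0, k_0) = 0x5DAF49
s_2 = Round(s_1, k_1) = 0xF4984D
s_3 = Round(s_2, k_2) = 0x84D297
s_4 = Round(s_3, k_3) = 0x29735B

0xF4984D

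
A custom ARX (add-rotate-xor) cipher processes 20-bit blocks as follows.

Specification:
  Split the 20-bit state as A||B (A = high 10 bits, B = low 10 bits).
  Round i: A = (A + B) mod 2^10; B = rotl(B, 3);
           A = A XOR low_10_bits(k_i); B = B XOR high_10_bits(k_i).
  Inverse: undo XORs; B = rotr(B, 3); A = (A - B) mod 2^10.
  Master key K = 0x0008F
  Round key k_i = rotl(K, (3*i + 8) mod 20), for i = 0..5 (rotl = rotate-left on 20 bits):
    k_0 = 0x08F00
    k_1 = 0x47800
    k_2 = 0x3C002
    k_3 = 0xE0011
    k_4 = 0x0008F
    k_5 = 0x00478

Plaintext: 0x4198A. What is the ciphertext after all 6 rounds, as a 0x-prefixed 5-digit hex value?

s_0 = plaintext = 0x4198A
s_1 = Round(s_0, k_0) = 0x64070
s_2 = Round(s_1, k_1) = 0x8029E
s_3 = Round(s_2, k_2) = 0x27005
s_4 = Round(s_3, k_3) = 0x2C3A8
s_5 = Round(s_4, k_4) = 0x35D47
s_6 = Round(s_5, k_5) = 0x99A3B

0x99A3B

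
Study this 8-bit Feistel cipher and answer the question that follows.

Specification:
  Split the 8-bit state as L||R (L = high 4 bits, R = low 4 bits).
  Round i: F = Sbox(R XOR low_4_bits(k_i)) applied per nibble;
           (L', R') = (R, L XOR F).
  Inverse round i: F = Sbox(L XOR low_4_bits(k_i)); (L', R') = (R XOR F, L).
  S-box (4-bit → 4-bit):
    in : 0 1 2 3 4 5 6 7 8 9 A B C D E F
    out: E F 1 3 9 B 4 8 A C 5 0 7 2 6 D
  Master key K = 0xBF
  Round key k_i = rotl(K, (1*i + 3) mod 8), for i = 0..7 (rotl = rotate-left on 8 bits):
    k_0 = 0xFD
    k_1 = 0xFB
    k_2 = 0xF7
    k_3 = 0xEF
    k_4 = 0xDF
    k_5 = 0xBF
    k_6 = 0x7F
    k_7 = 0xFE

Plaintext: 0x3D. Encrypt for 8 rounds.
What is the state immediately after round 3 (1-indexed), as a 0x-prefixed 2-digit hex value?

0x9B

s_0 = plaintext = 0x3D
s_1 = Round(s_0, k_0) = 0xDD
s_2 = Round(s_1, k_1) = 0xD9
s_3 = Round(s_2, k_2) = 0x9B
s_4 = Round(s_3, k_3) = 0xB0
s_5 = Round(s_4, k_4) = 0x06
s_6 = Round(s_5, k_5) = 0x6C
s_7 = Round(s_6, k_6) = 0xC5
s_8 = Round(s_7, k_7) = 0x5C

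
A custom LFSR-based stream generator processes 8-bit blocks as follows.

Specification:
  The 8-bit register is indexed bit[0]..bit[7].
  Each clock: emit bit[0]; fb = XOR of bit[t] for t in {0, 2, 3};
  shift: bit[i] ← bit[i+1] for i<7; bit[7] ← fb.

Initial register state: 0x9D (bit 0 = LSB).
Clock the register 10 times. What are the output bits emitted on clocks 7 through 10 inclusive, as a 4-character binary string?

reg_0 = 0x9D
clock 1: out=1, reg = 0xCE
clock 2: out=0, reg = 0x67
clock 3: out=1, reg = 0x33
clock 4: out=1, reg = 0x99
clock 5: out=1, reg = 0x4C
clock 6: out=0, reg = 0x26
clock 7: out=0, reg = 0x93
clock 8: out=1, reg = 0xC9
clock 9: out=1, reg = 0x64
clock 10: out=0, reg = 0xB2

0110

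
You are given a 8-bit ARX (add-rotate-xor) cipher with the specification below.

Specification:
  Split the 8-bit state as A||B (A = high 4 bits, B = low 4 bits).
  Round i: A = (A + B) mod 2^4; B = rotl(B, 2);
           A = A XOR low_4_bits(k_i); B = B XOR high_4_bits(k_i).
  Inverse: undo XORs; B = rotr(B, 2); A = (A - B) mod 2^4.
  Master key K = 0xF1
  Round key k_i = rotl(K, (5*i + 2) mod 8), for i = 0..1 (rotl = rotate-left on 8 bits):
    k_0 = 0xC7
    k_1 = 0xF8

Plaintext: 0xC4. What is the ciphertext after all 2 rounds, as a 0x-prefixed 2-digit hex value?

s_0 = plaintext = 0xC4
s_1 = Round(s_0, k_0) = 0x7D
s_2 = Round(s_1, k_1) = 0xC8

0xC8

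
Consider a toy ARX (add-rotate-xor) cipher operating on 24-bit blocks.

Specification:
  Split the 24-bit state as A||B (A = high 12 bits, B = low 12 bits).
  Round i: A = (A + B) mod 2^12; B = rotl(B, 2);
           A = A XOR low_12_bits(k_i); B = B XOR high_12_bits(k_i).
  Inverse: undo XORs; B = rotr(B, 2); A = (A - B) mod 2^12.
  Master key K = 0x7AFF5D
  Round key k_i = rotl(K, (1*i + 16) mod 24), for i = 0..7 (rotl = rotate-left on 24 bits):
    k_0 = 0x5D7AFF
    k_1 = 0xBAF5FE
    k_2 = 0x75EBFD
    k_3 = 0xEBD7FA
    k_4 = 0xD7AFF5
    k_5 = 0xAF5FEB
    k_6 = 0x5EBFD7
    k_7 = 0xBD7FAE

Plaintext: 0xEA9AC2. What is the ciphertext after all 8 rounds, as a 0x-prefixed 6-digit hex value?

0xCF7971

s_0 = plaintext = 0xEA9AC2
s_1 = Round(s_0, k_0) = 0x394EDD
s_2 = Round(s_1, k_1) = 0x78F0D8
s_3 = Round(s_2, k_2) = 0x39A43E
s_4 = Round(s_3, k_3) = 0x022E44
s_5 = Round(s_4, k_4) = 0x193469
s_6 = Round(s_5, k_5) = 0xA17B50
s_7 = Round(s_6, k_6) = 0xAB08A9
s_8 = Round(s_7, k_7) = 0xCF7971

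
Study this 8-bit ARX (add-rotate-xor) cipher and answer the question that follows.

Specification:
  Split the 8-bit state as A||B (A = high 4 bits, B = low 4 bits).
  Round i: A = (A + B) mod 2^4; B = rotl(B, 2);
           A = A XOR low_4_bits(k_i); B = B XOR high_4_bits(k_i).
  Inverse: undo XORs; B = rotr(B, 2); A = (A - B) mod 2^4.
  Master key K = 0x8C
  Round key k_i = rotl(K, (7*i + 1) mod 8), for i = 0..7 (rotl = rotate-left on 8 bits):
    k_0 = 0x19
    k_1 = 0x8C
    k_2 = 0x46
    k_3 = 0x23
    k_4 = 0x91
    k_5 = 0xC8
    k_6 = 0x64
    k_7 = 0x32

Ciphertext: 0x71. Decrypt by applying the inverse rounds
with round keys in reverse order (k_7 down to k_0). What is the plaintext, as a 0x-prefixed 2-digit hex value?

s_0 = ciphertext = 0x71
s_1 = InvRound(s_0, k_7) = 0xD8
s_2 = InvRound(s_1, k_6) = 0xEB
s_3 = InvRound(s_2, k_5) = 0x9D
s_4 = InvRound(s_3, k_4) = 0x71
s_5 = InvRound(s_4, k_3) = 0x8C
s_6 = InvRound(s_5, k_2) = 0xC2
s_7 = InvRound(s_6, k_1) = 0x6A
s_8 = InvRound(s_7, k_0) = 0x1E

0x1E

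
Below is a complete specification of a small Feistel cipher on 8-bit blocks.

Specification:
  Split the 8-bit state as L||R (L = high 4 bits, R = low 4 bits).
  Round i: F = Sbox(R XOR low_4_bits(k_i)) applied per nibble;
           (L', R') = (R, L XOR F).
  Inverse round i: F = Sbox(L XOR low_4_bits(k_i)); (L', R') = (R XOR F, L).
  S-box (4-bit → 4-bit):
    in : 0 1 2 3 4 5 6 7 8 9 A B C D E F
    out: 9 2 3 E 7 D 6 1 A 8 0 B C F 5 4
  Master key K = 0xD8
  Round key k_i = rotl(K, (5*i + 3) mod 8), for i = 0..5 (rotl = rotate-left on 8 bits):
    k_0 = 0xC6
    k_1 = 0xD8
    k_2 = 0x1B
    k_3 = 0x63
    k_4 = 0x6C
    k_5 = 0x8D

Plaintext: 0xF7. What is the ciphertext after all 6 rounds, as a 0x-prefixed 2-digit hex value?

s_0 = plaintext = 0xF7
s_1 = Round(s_0, k_0) = 0x7D
s_2 = Round(s_1, k_1) = 0xDA
s_3 = Round(s_2, k_2) = 0xAF
s_4 = Round(s_3, k_3) = 0xF6
s_5 = Round(s_4, k_4) = 0x6F
s_6 = Round(s_5, k_5) = 0xF5

0xF5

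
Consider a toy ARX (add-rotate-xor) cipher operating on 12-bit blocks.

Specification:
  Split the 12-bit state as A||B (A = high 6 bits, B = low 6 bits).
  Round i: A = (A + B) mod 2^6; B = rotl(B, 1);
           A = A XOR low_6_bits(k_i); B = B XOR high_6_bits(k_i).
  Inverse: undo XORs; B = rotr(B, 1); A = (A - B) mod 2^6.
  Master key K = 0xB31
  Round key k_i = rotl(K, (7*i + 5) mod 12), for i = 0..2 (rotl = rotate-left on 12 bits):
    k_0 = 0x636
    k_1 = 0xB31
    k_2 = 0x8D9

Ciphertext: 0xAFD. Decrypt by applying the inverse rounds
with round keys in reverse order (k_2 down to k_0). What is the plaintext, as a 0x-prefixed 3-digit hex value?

s_0 = ciphertext = 0xAFD
s_1 = InvRound(s_0, k_2) = 0x8CF
s_2 = InvRound(s_1, k_1) = 0x871
s_3 = InvRound(s_2, k_0) = 0x8F4

0x8F4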